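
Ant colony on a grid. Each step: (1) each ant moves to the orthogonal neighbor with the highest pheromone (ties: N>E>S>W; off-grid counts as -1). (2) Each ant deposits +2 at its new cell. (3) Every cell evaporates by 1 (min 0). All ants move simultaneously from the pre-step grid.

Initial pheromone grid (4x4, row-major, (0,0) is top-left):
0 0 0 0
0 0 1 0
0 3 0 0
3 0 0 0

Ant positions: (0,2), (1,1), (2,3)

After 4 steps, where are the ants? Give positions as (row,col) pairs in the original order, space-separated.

Step 1: ant0:(0,2)->S->(1,2) | ant1:(1,1)->S->(2,1) | ant2:(2,3)->N->(1,3)
  grid max=4 at (2,1)
Step 2: ant0:(1,2)->E->(1,3) | ant1:(2,1)->N->(1,1) | ant2:(1,3)->W->(1,2)
  grid max=3 at (1,2)
Step 3: ant0:(1,3)->W->(1,2) | ant1:(1,1)->E->(1,2) | ant2:(1,2)->E->(1,3)
  grid max=6 at (1,2)
Step 4: ant0:(1,2)->E->(1,3) | ant1:(1,2)->E->(1,3) | ant2:(1,3)->W->(1,2)
  grid max=7 at (1,2)

(1,3) (1,3) (1,2)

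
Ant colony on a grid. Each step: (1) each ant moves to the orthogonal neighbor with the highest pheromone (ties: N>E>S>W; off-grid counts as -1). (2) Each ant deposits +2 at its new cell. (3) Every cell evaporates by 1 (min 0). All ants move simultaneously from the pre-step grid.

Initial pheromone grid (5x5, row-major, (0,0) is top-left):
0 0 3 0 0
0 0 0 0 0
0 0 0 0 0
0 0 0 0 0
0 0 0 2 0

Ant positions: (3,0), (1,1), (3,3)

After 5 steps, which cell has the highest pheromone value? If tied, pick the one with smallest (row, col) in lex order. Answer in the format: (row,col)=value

Answer: (0,2)=4

Derivation:
Step 1: ant0:(3,0)->N->(2,0) | ant1:(1,1)->N->(0,1) | ant2:(3,3)->S->(4,3)
  grid max=3 at (4,3)
Step 2: ant0:(2,0)->N->(1,0) | ant1:(0,1)->E->(0,2) | ant2:(4,3)->N->(3,3)
  grid max=3 at (0,2)
Step 3: ant0:(1,0)->N->(0,0) | ant1:(0,2)->E->(0,3) | ant2:(3,3)->S->(4,3)
  grid max=3 at (4,3)
Step 4: ant0:(0,0)->E->(0,1) | ant1:(0,3)->W->(0,2) | ant2:(4,3)->N->(3,3)
  grid max=3 at (0,2)
Step 5: ant0:(0,1)->E->(0,2) | ant1:(0,2)->W->(0,1) | ant2:(3,3)->S->(4,3)
  grid max=4 at (0,2)
Final grid:
  0 2 4 0 0
  0 0 0 0 0
  0 0 0 0 0
  0 0 0 0 0
  0 0 0 3 0
Max pheromone 4 at (0,2)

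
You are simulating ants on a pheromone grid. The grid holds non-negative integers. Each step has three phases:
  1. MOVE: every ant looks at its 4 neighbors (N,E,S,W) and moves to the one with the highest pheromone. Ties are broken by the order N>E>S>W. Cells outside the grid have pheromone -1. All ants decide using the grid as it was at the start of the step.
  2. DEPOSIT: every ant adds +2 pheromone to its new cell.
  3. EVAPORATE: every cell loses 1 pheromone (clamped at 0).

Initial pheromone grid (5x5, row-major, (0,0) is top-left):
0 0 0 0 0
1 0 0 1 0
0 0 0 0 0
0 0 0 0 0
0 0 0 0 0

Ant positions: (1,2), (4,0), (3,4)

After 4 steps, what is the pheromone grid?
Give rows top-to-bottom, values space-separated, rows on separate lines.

After step 1: ants at (1,3),(3,0),(2,4)
  0 0 0 0 0
  0 0 0 2 0
  0 0 0 0 1
  1 0 0 0 0
  0 0 0 0 0
After step 2: ants at (0,3),(2,0),(1,4)
  0 0 0 1 0
  0 0 0 1 1
  1 0 0 0 0
  0 0 0 0 0
  0 0 0 0 0
After step 3: ants at (1,3),(1,0),(1,3)
  0 0 0 0 0
  1 0 0 4 0
  0 0 0 0 0
  0 0 0 0 0
  0 0 0 0 0
After step 4: ants at (0,3),(0,0),(0,3)
  1 0 0 3 0
  0 0 0 3 0
  0 0 0 0 0
  0 0 0 0 0
  0 0 0 0 0

1 0 0 3 0
0 0 0 3 0
0 0 0 0 0
0 0 0 0 0
0 0 0 0 0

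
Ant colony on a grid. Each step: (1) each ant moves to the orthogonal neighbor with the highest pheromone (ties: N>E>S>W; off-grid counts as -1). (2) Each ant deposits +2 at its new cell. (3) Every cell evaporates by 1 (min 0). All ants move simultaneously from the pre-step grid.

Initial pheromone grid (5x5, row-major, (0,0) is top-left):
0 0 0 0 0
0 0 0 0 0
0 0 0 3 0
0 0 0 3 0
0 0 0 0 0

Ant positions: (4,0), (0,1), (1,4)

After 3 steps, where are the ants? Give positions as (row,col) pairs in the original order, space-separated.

Step 1: ant0:(4,0)->N->(3,0) | ant1:(0,1)->E->(0,2) | ant2:(1,4)->N->(0,4)
  grid max=2 at (2,3)
Step 2: ant0:(3,0)->N->(2,0) | ant1:(0,2)->E->(0,3) | ant2:(0,4)->S->(1,4)
  grid max=1 at (0,3)
Step 3: ant0:(2,0)->N->(1,0) | ant1:(0,3)->E->(0,4) | ant2:(1,4)->N->(0,4)
  grid max=3 at (0,4)

(1,0) (0,4) (0,4)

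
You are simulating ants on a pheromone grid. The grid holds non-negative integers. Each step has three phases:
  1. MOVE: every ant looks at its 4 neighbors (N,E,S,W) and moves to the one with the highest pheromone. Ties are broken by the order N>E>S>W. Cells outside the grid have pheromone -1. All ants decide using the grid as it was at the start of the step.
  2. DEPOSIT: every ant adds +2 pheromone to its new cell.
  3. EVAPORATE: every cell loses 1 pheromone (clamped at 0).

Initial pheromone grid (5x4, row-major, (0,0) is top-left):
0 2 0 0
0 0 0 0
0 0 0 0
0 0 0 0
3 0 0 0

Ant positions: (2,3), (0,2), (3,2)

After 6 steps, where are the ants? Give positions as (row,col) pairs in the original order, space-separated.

Step 1: ant0:(2,3)->N->(1,3) | ant1:(0,2)->W->(0,1) | ant2:(3,2)->N->(2,2)
  grid max=3 at (0,1)
Step 2: ant0:(1,3)->N->(0,3) | ant1:(0,1)->E->(0,2) | ant2:(2,2)->N->(1,2)
  grid max=2 at (0,1)
Step 3: ant0:(0,3)->W->(0,2) | ant1:(0,2)->W->(0,1) | ant2:(1,2)->N->(0,2)
  grid max=4 at (0,2)
Step 4: ant0:(0,2)->W->(0,1) | ant1:(0,1)->E->(0,2) | ant2:(0,2)->W->(0,1)
  grid max=6 at (0,1)
Step 5: ant0:(0,1)->E->(0,2) | ant1:(0,2)->W->(0,1) | ant2:(0,1)->E->(0,2)
  grid max=8 at (0,2)
Step 6: ant0:(0,2)->W->(0,1) | ant1:(0,1)->E->(0,2) | ant2:(0,2)->W->(0,1)
  grid max=10 at (0,1)

(0,1) (0,2) (0,1)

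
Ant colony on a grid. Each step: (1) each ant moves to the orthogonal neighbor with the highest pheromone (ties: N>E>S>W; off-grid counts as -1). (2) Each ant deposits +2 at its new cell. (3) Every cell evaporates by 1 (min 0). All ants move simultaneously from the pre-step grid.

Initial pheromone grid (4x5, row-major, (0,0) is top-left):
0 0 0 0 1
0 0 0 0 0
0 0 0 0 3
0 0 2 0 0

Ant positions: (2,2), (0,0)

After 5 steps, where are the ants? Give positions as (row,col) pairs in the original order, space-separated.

Step 1: ant0:(2,2)->S->(3,2) | ant1:(0,0)->E->(0,1)
  grid max=3 at (3,2)
Step 2: ant0:(3,2)->N->(2,2) | ant1:(0,1)->E->(0,2)
  grid max=2 at (3,2)
Step 3: ant0:(2,2)->S->(3,2) | ant1:(0,2)->E->(0,3)
  grid max=3 at (3,2)
Step 4: ant0:(3,2)->N->(2,2) | ant1:(0,3)->E->(0,4)
  grid max=2 at (3,2)
Step 5: ant0:(2,2)->S->(3,2) | ant1:(0,4)->S->(1,4)
  grid max=3 at (3,2)

(3,2) (1,4)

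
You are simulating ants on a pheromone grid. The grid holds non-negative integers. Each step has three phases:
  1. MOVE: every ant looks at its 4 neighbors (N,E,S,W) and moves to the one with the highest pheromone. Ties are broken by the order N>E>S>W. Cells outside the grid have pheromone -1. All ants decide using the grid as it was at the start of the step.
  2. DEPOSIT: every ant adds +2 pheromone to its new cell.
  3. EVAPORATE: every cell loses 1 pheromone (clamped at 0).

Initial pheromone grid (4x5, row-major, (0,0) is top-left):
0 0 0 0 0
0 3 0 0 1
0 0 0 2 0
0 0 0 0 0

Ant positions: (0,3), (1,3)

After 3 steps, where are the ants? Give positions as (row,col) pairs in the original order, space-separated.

Step 1: ant0:(0,3)->E->(0,4) | ant1:(1,3)->S->(2,3)
  grid max=3 at (2,3)
Step 2: ant0:(0,4)->S->(1,4) | ant1:(2,3)->N->(1,3)
  grid max=2 at (2,3)
Step 3: ant0:(1,4)->W->(1,3) | ant1:(1,3)->S->(2,3)
  grid max=3 at (2,3)

(1,3) (2,3)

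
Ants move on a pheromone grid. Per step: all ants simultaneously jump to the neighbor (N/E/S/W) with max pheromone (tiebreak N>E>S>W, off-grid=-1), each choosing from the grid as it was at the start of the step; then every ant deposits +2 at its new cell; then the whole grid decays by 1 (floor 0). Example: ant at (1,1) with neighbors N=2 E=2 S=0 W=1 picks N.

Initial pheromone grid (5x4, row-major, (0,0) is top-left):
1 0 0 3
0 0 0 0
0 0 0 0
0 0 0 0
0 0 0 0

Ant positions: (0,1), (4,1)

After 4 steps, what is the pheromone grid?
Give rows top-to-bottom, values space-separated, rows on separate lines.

After step 1: ants at (0,0),(3,1)
  2 0 0 2
  0 0 0 0
  0 0 0 0
  0 1 0 0
  0 0 0 0
After step 2: ants at (0,1),(2,1)
  1 1 0 1
  0 0 0 0
  0 1 0 0
  0 0 0 0
  0 0 0 0
After step 3: ants at (0,0),(1,1)
  2 0 0 0
  0 1 0 0
  0 0 0 0
  0 0 0 0
  0 0 0 0
After step 4: ants at (0,1),(0,1)
  1 3 0 0
  0 0 0 0
  0 0 0 0
  0 0 0 0
  0 0 0 0

1 3 0 0
0 0 0 0
0 0 0 0
0 0 0 0
0 0 0 0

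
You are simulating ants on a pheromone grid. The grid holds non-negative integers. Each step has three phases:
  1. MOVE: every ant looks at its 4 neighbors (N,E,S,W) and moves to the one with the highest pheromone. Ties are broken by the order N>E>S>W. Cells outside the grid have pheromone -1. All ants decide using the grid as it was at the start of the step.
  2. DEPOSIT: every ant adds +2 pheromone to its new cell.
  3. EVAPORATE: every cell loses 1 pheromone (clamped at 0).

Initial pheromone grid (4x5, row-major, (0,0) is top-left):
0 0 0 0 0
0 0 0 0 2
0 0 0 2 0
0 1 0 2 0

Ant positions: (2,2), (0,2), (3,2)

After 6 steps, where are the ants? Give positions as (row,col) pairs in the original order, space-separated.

Step 1: ant0:(2,2)->E->(2,3) | ant1:(0,2)->E->(0,3) | ant2:(3,2)->E->(3,3)
  grid max=3 at (2,3)
Step 2: ant0:(2,3)->S->(3,3) | ant1:(0,3)->E->(0,4) | ant2:(3,3)->N->(2,3)
  grid max=4 at (2,3)
Step 3: ant0:(3,3)->N->(2,3) | ant1:(0,4)->S->(1,4) | ant2:(2,3)->S->(3,3)
  grid max=5 at (2,3)
Step 4: ant0:(2,3)->S->(3,3) | ant1:(1,4)->N->(0,4) | ant2:(3,3)->N->(2,3)
  grid max=6 at (2,3)
Step 5: ant0:(3,3)->N->(2,3) | ant1:(0,4)->S->(1,4) | ant2:(2,3)->S->(3,3)
  grid max=7 at (2,3)
Step 6: ant0:(2,3)->S->(3,3) | ant1:(1,4)->N->(0,4) | ant2:(3,3)->N->(2,3)
  grid max=8 at (2,3)

(3,3) (0,4) (2,3)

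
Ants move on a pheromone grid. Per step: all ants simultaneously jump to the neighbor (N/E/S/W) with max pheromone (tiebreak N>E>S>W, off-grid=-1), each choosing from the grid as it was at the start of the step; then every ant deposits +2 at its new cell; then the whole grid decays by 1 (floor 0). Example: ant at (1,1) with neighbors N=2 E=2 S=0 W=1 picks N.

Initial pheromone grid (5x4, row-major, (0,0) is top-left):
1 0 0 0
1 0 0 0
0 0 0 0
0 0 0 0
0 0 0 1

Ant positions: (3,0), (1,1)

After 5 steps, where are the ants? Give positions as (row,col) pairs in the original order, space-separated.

Step 1: ant0:(3,0)->N->(2,0) | ant1:(1,1)->W->(1,0)
  grid max=2 at (1,0)
Step 2: ant0:(2,0)->N->(1,0) | ant1:(1,0)->S->(2,0)
  grid max=3 at (1,0)
Step 3: ant0:(1,0)->S->(2,0) | ant1:(2,0)->N->(1,0)
  grid max=4 at (1,0)
Step 4: ant0:(2,0)->N->(1,0) | ant1:(1,0)->S->(2,0)
  grid max=5 at (1,0)
Step 5: ant0:(1,0)->S->(2,0) | ant1:(2,0)->N->(1,0)
  grid max=6 at (1,0)

(2,0) (1,0)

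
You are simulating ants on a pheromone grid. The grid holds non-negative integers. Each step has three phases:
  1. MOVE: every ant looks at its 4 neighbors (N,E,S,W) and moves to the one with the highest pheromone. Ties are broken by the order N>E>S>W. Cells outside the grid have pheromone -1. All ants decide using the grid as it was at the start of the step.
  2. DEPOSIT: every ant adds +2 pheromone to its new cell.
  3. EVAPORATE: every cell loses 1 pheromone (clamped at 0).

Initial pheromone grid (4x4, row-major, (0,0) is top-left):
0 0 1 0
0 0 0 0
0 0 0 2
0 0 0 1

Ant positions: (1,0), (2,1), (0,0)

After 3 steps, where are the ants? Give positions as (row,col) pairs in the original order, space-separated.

Step 1: ant0:(1,0)->N->(0,0) | ant1:(2,1)->N->(1,1) | ant2:(0,0)->E->(0,1)
  grid max=1 at (0,0)
Step 2: ant0:(0,0)->E->(0,1) | ant1:(1,1)->N->(0,1) | ant2:(0,1)->S->(1,1)
  grid max=4 at (0,1)
Step 3: ant0:(0,1)->S->(1,1) | ant1:(0,1)->S->(1,1) | ant2:(1,1)->N->(0,1)
  grid max=5 at (0,1)

(1,1) (1,1) (0,1)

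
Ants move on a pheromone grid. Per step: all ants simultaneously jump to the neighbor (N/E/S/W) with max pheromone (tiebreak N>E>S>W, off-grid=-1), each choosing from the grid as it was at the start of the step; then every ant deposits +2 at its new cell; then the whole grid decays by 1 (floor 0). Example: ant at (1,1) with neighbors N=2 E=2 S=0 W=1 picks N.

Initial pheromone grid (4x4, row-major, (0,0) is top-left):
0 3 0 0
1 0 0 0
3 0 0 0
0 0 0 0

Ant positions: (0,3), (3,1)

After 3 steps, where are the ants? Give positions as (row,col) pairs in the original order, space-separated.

Step 1: ant0:(0,3)->S->(1,3) | ant1:(3,1)->N->(2,1)
  grid max=2 at (0,1)
Step 2: ant0:(1,3)->N->(0,3) | ant1:(2,1)->W->(2,0)
  grid max=3 at (2,0)
Step 3: ant0:(0,3)->S->(1,3) | ant1:(2,0)->N->(1,0)
  grid max=2 at (2,0)

(1,3) (1,0)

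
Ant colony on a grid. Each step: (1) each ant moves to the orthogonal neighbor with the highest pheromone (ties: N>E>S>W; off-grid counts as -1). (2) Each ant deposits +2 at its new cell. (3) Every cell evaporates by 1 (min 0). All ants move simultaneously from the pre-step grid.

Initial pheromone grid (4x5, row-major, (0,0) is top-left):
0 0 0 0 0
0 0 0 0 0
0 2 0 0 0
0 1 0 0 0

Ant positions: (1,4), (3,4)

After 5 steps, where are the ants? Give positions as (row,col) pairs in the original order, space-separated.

Step 1: ant0:(1,4)->N->(0,4) | ant1:(3,4)->N->(2,4)
  grid max=1 at (0,4)
Step 2: ant0:(0,4)->S->(1,4) | ant1:(2,4)->N->(1,4)
  grid max=3 at (1,4)
Step 3: ant0:(1,4)->N->(0,4) | ant1:(1,4)->N->(0,4)
  grid max=3 at (0,4)
Step 4: ant0:(0,4)->S->(1,4) | ant1:(0,4)->S->(1,4)
  grid max=5 at (1,4)
Step 5: ant0:(1,4)->N->(0,4) | ant1:(1,4)->N->(0,4)
  grid max=5 at (0,4)

(0,4) (0,4)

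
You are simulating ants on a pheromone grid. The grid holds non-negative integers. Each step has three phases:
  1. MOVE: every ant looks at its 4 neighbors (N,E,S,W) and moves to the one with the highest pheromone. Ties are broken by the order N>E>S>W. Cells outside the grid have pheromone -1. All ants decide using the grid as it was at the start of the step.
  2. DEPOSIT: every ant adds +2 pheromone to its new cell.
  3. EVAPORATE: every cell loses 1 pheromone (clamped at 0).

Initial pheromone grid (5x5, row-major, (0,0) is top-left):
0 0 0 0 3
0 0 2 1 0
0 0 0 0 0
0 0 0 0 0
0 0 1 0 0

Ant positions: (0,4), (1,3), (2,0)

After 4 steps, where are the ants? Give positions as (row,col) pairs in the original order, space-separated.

Step 1: ant0:(0,4)->S->(1,4) | ant1:(1,3)->W->(1,2) | ant2:(2,0)->N->(1,0)
  grid max=3 at (1,2)
Step 2: ant0:(1,4)->N->(0,4) | ant1:(1,2)->N->(0,2) | ant2:(1,0)->N->(0,0)
  grid max=3 at (0,4)
Step 3: ant0:(0,4)->S->(1,4) | ant1:(0,2)->S->(1,2) | ant2:(0,0)->E->(0,1)
  grid max=3 at (1,2)
Step 4: ant0:(1,4)->N->(0,4) | ant1:(1,2)->N->(0,2) | ant2:(0,1)->E->(0,2)
  grid max=3 at (0,2)

(0,4) (0,2) (0,2)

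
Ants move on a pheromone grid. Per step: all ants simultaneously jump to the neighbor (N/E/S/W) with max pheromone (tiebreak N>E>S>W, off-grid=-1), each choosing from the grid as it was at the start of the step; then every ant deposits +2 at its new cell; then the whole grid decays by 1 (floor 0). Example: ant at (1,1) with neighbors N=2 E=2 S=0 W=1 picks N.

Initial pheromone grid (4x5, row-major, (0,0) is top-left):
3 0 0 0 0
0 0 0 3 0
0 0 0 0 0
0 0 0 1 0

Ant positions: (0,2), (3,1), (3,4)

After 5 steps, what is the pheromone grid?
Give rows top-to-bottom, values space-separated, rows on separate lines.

After step 1: ants at (0,3),(2,1),(3,3)
  2 0 0 1 0
  0 0 0 2 0
  0 1 0 0 0
  0 0 0 2 0
After step 2: ants at (1,3),(1,1),(2,3)
  1 0 0 0 0
  0 1 0 3 0
  0 0 0 1 0
  0 0 0 1 0
After step 3: ants at (2,3),(0,1),(1,3)
  0 1 0 0 0
  0 0 0 4 0
  0 0 0 2 0
  0 0 0 0 0
After step 4: ants at (1,3),(0,2),(2,3)
  0 0 1 0 0
  0 0 0 5 0
  0 0 0 3 0
  0 0 0 0 0
After step 5: ants at (2,3),(0,3),(1,3)
  0 0 0 1 0
  0 0 0 6 0
  0 0 0 4 0
  0 0 0 0 0

0 0 0 1 0
0 0 0 6 0
0 0 0 4 0
0 0 0 0 0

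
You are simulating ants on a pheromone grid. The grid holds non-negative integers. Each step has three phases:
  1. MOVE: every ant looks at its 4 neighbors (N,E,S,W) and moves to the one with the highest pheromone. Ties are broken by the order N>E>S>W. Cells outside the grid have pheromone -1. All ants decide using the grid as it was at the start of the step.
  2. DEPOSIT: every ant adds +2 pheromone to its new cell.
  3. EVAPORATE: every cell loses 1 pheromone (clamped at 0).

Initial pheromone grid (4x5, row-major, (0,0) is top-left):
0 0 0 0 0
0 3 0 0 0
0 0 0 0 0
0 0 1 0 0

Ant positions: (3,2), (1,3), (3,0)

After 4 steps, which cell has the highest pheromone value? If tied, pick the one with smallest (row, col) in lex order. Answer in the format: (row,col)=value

Step 1: ant0:(3,2)->N->(2,2) | ant1:(1,3)->N->(0,3) | ant2:(3,0)->N->(2,0)
  grid max=2 at (1,1)
Step 2: ant0:(2,2)->N->(1,2) | ant1:(0,3)->E->(0,4) | ant2:(2,0)->N->(1,0)
  grid max=1 at (0,4)
Step 3: ant0:(1,2)->W->(1,1) | ant1:(0,4)->S->(1,4) | ant2:(1,0)->E->(1,1)
  grid max=4 at (1,1)
Step 4: ant0:(1,1)->N->(0,1) | ant1:(1,4)->N->(0,4) | ant2:(1,1)->N->(0,1)
  grid max=3 at (0,1)
Final grid:
  0 3 0 0 1
  0 3 0 0 0
  0 0 0 0 0
  0 0 0 0 0
Max pheromone 3 at (0,1)

Answer: (0,1)=3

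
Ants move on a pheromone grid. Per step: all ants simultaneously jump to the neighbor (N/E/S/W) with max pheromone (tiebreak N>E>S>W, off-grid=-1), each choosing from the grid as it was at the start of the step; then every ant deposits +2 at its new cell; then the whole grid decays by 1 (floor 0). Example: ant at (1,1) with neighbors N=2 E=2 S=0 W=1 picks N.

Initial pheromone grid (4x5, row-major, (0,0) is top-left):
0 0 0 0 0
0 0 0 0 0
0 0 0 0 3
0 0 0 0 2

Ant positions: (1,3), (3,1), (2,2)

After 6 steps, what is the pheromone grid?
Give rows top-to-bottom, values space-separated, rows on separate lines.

After step 1: ants at (0,3),(2,1),(1,2)
  0 0 0 1 0
  0 0 1 0 0
  0 1 0 0 2
  0 0 0 0 1
After step 2: ants at (0,4),(1,1),(0,2)
  0 0 1 0 1
  0 1 0 0 0
  0 0 0 0 1
  0 0 0 0 0
After step 3: ants at (1,4),(0,1),(0,3)
  0 1 0 1 0
  0 0 0 0 1
  0 0 0 0 0
  0 0 0 0 0
After step 4: ants at (0,4),(0,2),(0,4)
  0 0 1 0 3
  0 0 0 0 0
  0 0 0 0 0
  0 0 0 0 0
After step 5: ants at (1,4),(0,3),(1,4)
  0 0 0 1 2
  0 0 0 0 3
  0 0 0 0 0
  0 0 0 0 0
After step 6: ants at (0,4),(0,4),(0,4)
  0 0 0 0 7
  0 0 0 0 2
  0 0 0 0 0
  0 0 0 0 0

0 0 0 0 7
0 0 0 0 2
0 0 0 0 0
0 0 0 0 0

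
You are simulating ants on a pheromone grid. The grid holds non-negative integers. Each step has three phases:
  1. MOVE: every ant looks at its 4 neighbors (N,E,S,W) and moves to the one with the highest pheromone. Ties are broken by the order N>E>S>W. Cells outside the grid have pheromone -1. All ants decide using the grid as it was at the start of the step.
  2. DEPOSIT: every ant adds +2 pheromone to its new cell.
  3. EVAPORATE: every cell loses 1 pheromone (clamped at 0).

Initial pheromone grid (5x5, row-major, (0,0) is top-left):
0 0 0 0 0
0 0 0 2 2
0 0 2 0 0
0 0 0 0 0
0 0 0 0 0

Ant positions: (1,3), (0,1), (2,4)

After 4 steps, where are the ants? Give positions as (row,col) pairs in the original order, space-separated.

Step 1: ant0:(1,3)->E->(1,4) | ant1:(0,1)->E->(0,2) | ant2:(2,4)->N->(1,4)
  grid max=5 at (1,4)
Step 2: ant0:(1,4)->W->(1,3) | ant1:(0,2)->E->(0,3) | ant2:(1,4)->W->(1,3)
  grid max=4 at (1,3)
Step 3: ant0:(1,3)->E->(1,4) | ant1:(0,3)->S->(1,3) | ant2:(1,3)->E->(1,4)
  grid max=7 at (1,4)
Step 4: ant0:(1,4)->W->(1,3) | ant1:(1,3)->E->(1,4) | ant2:(1,4)->W->(1,3)
  grid max=8 at (1,3)

(1,3) (1,4) (1,3)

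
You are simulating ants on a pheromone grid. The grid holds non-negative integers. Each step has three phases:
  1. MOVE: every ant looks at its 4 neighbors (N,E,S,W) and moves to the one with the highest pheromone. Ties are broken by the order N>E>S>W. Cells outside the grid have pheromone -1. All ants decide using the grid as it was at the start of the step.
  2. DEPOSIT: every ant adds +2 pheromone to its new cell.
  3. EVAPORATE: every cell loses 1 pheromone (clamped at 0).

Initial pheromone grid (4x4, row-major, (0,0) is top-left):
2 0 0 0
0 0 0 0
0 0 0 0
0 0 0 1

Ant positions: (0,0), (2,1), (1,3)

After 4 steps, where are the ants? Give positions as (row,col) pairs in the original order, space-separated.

Step 1: ant0:(0,0)->E->(0,1) | ant1:(2,1)->N->(1,1) | ant2:(1,3)->N->(0,3)
  grid max=1 at (0,0)
Step 2: ant0:(0,1)->S->(1,1) | ant1:(1,1)->N->(0,1) | ant2:(0,3)->S->(1,3)
  grid max=2 at (0,1)
Step 3: ant0:(1,1)->N->(0,1) | ant1:(0,1)->S->(1,1) | ant2:(1,3)->N->(0,3)
  grid max=3 at (0,1)
Step 4: ant0:(0,1)->S->(1,1) | ant1:(1,1)->N->(0,1) | ant2:(0,3)->S->(1,3)
  grid max=4 at (0,1)

(1,1) (0,1) (1,3)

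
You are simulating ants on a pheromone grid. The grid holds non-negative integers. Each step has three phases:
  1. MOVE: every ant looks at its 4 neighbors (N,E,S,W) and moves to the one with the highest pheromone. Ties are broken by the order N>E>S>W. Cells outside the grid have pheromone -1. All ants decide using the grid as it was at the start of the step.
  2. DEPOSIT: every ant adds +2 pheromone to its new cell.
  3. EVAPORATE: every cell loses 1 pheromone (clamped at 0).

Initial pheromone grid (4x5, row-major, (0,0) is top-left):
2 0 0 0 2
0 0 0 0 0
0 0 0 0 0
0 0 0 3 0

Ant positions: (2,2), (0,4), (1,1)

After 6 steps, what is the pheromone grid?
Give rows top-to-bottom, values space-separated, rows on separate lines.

After step 1: ants at (1,2),(1,4),(0,1)
  1 1 0 0 1
  0 0 1 0 1
  0 0 0 0 0
  0 0 0 2 0
After step 2: ants at (0,2),(0,4),(0,0)
  2 0 1 0 2
  0 0 0 0 0
  0 0 0 0 0
  0 0 0 1 0
After step 3: ants at (0,3),(1,4),(0,1)
  1 1 0 1 1
  0 0 0 0 1
  0 0 0 0 0
  0 0 0 0 0
After step 4: ants at (0,4),(0,4),(0,0)
  2 0 0 0 4
  0 0 0 0 0
  0 0 0 0 0
  0 0 0 0 0
After step 5: ants at (1,4),(1,4),(0,1)
  1 1 0 0 3
  0 0 0 0 3
  0 0 0 0 0
  0 0 0 0 0
After step 6: ants at (0,4),(0,4),(0,0)
  2 0 0 0 6
  0 0 0 0 2
  0 0 0 0 0
  0 0 0 0 0

2 0 0 0 6
0 0 0 0 2
0 0 0 0 0
0 0 0 0 0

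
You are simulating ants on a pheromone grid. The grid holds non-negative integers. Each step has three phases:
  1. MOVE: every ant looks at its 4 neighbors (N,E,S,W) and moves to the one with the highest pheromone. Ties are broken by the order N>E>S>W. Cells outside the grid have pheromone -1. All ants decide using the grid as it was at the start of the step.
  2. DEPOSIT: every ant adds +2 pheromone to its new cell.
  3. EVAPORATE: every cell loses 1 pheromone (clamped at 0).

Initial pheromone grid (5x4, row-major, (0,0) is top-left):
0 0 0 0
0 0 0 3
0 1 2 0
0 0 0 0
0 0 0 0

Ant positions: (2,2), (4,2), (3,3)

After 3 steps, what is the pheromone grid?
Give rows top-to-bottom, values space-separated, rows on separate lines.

After step 1: ants at (2,1),(3,2),(2,3)
  0 0 0 0
  0 0 0 2
  0 2 1 1
  0 0 1 0
  0 0 0 0
After step 2: ants at (2,2),(2,2),(1,3)
  0 0 0 0
  0 0 0 3
  0 1 4 0
  0 0 0 0
  0 0 0 0
After step 3: ants at (2,1),(2,1),(0,3)
  0 0 0 1
  0 0 0 2
  0 4 3 0
  0 0 0 0
  0 0 0 0

0 0 0 1
0 0 0 2
0 4 3 0
0 0 0 0
0 0 0 0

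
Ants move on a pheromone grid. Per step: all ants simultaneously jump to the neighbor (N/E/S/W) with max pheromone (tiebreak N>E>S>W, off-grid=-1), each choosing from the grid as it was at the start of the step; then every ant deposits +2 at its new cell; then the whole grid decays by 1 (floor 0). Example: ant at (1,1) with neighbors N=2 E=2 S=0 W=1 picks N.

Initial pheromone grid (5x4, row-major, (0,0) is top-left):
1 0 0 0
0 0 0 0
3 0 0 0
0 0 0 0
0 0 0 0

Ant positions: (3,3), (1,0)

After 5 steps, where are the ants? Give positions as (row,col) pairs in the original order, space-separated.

Step 1: ant0:(3,3)->N->(2,3) | ant1:(1,0)->S->(2,0)
  grid max=4 at (2,0)
Step 2: ant0:(2,3)->N->(1,3) | ant1:(2,0)->N->(1,0)
  grid max=3 at (2,0)
Step 3: ant0:(1,3)->N->(0,3) | ant1:(1,0)->S->(2,0)
  grid max=4 at (2,0)
Step 4: ant0:(0,3)->S->(1,3) | ant1:(2,0)->N->(1,0)
  grid max=3 at (2,0)
Step 5: ant0:(1,3)->N->(0,3) | ant1:(1,0)->S->(2,0)
  grid max=4 at (2,0)

(0,3) (2,0)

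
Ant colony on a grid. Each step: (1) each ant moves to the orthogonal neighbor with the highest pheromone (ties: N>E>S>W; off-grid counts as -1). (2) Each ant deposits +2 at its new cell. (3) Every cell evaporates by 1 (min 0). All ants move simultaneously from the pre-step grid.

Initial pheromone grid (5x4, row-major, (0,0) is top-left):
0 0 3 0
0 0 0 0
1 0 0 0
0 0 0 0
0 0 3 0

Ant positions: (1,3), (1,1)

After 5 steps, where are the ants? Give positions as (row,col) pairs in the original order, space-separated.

Step 1: ant0:(1,3)->N->(0,3) | ant1:(1,1)->N->(0,1)
  grid max=2 at (0,2)
Step 2: ant0:(0,3)->W->(0,2) | ant1:(0,1)->E->(0,2)
  grid max=5 at (0,2)
Step 3: ant0:(0,2)->E->(0,3) | ant1:(0,2)->E->(0,3)
  grid max=4 at (0,2)
Step 4: ant0:(0,3)->W->(0,2) | ant1:(0,3)->W->(0,2)
  grid max=7 at (0,2)
Step 5: ant0:(0,2)->E->(0,3) | ant1:(0,2)->E->(0,3)
  grid max=6 at (0,2)

(0,3) (0,3)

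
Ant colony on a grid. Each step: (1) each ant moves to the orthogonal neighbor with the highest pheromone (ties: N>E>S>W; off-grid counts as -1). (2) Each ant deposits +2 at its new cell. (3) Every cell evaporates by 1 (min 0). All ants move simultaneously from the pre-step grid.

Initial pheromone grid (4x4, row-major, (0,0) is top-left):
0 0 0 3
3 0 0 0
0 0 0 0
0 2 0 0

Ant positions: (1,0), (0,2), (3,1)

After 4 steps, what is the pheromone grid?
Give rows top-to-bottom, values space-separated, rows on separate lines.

After step 1: ants at (0,0),(0,3),(2,1)
  1 0 0 4
  2 0 0 0
  0 1 0 0
  0 1 0 0
After step 2: ants at (1,0),(1,3),(3,1)
  0 0 0 3
  3 0 0 1
  0 0 0 0
  0 2 0 0
After step 3: ants at (0,0),(0,3),(2,1)
  1 0 0 4
  2 0 0 0
  0 1 0 0
  0 1 0 0
After step 4: ants at (1,0),(1,3),(3,1)
  0 0 0 3
  3 0 0 1
  0 0 0 0
  0 2 0 0

0 0 0 3
3 0 0 1
0 0 0 0
0 2 0 0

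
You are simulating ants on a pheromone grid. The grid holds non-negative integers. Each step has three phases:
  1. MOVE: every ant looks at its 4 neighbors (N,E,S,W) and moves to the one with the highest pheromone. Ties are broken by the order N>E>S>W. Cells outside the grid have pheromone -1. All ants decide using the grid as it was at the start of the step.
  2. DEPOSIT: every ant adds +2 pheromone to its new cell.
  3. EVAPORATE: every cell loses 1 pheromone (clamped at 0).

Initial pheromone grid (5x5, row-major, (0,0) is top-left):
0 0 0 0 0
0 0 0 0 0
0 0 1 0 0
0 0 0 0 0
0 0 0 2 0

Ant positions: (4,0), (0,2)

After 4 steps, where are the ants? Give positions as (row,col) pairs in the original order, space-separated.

Step 1: ant0:(4,0)->N->(3,0) | ant1:(0,2)->E->(0,3)
  grid max=1 at (0,3)
Step 2: ant0:(3,0)->N->(2,0) | ant1:(0,3)->E->(0,4)
  grid max=1 at (0,4)
Step 3: ant0:(2,0)->N->(1,0) | ant1:(0,4)->S->(1,4)
  grid max=1 at (1,0)
Step 4: ant0:(1,0)->N->(0,0) | ant1:(1,4)->N->(0,4)
  grid max=1 at (0,0)

(0,0) (0,4)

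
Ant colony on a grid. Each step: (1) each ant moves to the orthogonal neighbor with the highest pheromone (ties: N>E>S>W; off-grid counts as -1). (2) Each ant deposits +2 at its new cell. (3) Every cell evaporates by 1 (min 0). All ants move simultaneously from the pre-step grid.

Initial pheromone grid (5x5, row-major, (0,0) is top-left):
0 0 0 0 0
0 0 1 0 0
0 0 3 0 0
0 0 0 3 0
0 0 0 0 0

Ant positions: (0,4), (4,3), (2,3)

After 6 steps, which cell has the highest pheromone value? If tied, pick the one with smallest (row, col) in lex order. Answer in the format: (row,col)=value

Answer: (3,3)=9

Derivation:
Step 1: ant0:(0,4)->S->(1,4) | ant1:(4,3)->N->(3,3) | ant2:(2,3)->S->(3,3)
  grid max=6 at (3,3)
Step 2: ant0:(1,4)->N->(0,4) | ant1:(3,3)->N->(2,3) | ant2:(3,3)->N->(2,3)
  grid max=5 at (3,3)
Step 3: ant0:(0,4)->S->(1,4) | ant1:(2,3)->S->(3,3) | ant2:(2,3)->S->(3,3)
  grid max=8 at (3,3)
Step 4: ant0:(1,4)->N->(0,4) | ant1:(3,3)->N->(2,3) | ant2:(3,3)->N->(2,3)
  grid max=7 at (3,3)
Step 5: ant0:(0,4)->S->(1,4) | ant1:(2,3)->S->(3,3) | ant2:(2,3)->S->(3,3)
  grid max=10 at (3,3)
Step 6: ant0:(1,4)->N->(0,4) | ant1:(3,3)->N->(2,3) | ant2:(3,3)->N->(2,3)
  grid max=9 at (3,3)
Final grid:
  0 0 0 0 1
  0 0 0 0 0
  0 0 0 7 0
  0 0 0 9 0
  0 0 0 0 0
Max pheromone 9 at (3,3)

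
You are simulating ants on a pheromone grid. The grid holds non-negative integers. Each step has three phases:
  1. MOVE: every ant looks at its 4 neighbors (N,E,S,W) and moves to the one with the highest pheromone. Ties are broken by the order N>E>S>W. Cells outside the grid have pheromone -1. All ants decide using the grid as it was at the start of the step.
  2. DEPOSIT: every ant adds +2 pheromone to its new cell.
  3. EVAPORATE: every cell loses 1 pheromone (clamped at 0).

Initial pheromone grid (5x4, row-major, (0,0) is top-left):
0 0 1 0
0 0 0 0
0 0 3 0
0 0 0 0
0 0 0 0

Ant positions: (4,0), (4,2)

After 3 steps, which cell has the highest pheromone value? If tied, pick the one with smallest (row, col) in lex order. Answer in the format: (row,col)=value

Step 1: ant0:(4,0)->N->(3,0) | ant1:(4,2)->N->(3,2)
  grid max=2 at (2,2)
Step 2: ant0:(3,0)->N->(2,0) | ant1:(3,2)->N->(2,2)
  grid max=3 at (2,2)
Step 3: ant0:(2,0)->N->(1,0) | ant1:(2,2)->N->(1,2)
  grid max=2 at (2,2)
Final grid:
  0 0 0 0
  1 0 1 0
  0 0 2 0
  0 0 0 0
  0 0 0 0
Max pheromone 2 at (2,2)

Answer: (2,2)=2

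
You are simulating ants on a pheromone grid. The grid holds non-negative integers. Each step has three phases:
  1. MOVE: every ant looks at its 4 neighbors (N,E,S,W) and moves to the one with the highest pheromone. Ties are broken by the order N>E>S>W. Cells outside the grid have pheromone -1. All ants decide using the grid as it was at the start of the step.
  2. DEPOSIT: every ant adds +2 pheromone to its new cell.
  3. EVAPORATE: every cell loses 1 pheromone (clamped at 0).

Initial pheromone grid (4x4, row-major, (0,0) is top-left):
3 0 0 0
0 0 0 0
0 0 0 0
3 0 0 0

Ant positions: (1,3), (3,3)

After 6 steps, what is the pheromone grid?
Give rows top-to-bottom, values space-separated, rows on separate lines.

After step 1: ants at (0,3),(2,3)
  2 0 0 1
  0 0 0 0
  0 0 0 1
  2 0 0 0
After step 2: ants at (1,3),(1,3)
  1 0 0 0
  0 0 0 3
  0 0 0 0
  1 0 0 0
After step 3: ants at (0,3),(0,3)
  0 0 0 3
  0 0 0 2
  0 0 0 0
  0 0 0 0
After step 4: ants at (1,3),(1,3)
  0 0 0 2
  0 0 0 5
  0 0 0 0
  0 0 0 0
After step 5: ants at (0,3),(0,3)
  0 0 0 5
  0 0 0 4
  0 0 0 0
  0 0 0 0
After step 6: ants at (1,3),(1,3)
  0 0 0 4
  0 0 0 7
  0 0 0 0
  0 0 0 0

0 0 0 4
0 0 0 7
0 0 0 0
0 0 0 0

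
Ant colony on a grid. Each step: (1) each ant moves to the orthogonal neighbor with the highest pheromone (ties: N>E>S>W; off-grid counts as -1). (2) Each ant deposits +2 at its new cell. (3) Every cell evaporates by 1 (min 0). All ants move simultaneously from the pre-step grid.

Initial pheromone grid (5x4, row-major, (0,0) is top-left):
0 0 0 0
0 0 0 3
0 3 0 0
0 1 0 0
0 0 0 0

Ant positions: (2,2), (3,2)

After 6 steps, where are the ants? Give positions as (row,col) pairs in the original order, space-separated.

Step 1: ant0:(2,2)->W->(2,1) | ant1:(3,2)->W->(3,1)
  grid max=4 at (2,1)
Step 2: ant0:(2,1)->S->(3,1) | ant1:(3,1)->N->(2,1)
  grid max=5 at (2,1)
Step 3: ant0:(3,1)->N->(2,1) | ant1:(2,1)->S->(3,1)
  grid max=6 at (2,1)
Step 4: ant0:(2,1)->S->(3,1) | ant1:(3,1)->N->(2,1)
  grid max=7 at (2,1)
Step 5: ant0:(3,1)->N->(2,1) | ant1:(2,1)->S->(3,1)
  grid max=8 at (2,1)
Step 6: ant0:(2,1)->S->(3,1) | ant1:(3,1)->N->(2,1)
  grid max=9 at (2,1)

(3,1) (2,1)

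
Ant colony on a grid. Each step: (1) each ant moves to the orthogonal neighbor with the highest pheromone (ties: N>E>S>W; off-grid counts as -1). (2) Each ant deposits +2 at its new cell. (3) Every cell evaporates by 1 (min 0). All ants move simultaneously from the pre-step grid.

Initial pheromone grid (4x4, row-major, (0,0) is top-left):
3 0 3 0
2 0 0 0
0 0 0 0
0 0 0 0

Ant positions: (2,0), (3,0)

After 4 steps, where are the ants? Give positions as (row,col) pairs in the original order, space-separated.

Step 1: ant0:(2,0)->N->(1,0) | ant1:(3,0)->N->(2,0)
  grid max=3 at (1,0)
Step 2: ant0:(1,0)->N->(0,0) | ant1:(2,0)->N->(1,0)
  grid max=4 at (1,0)
Step 3: ant0:(0,0)->S->(1,0) | ant1:(1,0)->N->(0,0)
  grid max=5 at (1,0)
Step 4: ant0:(1,0)->N->(0,0) | ant1:(0,0)->S->(1,0)
  grid max=6 at (1,0)

(0,0) (1,0)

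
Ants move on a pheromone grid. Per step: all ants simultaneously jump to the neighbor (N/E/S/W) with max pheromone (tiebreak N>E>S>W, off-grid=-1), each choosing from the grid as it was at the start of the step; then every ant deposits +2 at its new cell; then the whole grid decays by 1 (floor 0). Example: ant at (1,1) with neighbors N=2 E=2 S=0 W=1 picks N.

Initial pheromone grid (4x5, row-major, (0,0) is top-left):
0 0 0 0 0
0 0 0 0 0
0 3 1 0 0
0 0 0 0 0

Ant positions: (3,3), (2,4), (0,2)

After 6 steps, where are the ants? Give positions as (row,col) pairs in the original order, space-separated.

Step 1: ant0:(3,3)->N->(2,3) | ant1:(2,4)->N->(1,4) | ant2:(0,2)->E->(0,3)
  grid max=2 at (2,1)
Step 2: ant0:(2,3)->N->(1,3) | ant1:(1,4)->N->(0,4) | ant2:(0,3)->E->(0,4)
  grid max=3 at (0,4)
Step 3: ant0:(1,3)->N->(0,3) | ant1:(0,4)->S->(1,4) | ant2:(0,4)->S->(1,4)
  grid max=3 at (1,4)
Step 4: ant0:(0,3)->E->(0,4) | ant1:(1,4)->N->(0,4) | ant2:(1,4)->N->(0,4)
  grid max=7 at (0,4)
Step 5: ant0:(0,4)->S->(1,4) | ant1:(0,4)->S->(1,4) | ant2:(0,4)->S->(1,4)
  grid max=7 at (1,4)
Step 6: ant0:(1,4)->N->(0,4) | ant1:(1,4)->N->(0,4) | ant2:(1,4)->N->(0,4)
  grid max=11 at (0,4)

(0,4) (0,4) (0,4)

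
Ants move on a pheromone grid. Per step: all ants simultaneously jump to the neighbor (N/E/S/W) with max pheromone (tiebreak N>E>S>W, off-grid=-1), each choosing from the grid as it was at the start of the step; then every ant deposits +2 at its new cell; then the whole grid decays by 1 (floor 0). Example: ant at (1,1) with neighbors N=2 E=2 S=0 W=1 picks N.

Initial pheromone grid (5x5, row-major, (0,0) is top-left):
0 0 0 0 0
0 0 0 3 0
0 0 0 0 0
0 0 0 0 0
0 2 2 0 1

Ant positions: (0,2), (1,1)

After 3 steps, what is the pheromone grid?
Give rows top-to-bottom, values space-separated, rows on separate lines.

After step 1: ants at (0,3),(0,1)
  0 1 0 1 0
  0 0 0 2 0
  0 0 0 0 0
  0 0 0 0 0
  0 1 1 0 0
After step 2: ants at (1,3),(0,2)
  0 0 1 0 0
  0 0 0 3 0
  0 0 0 0 0
  0 0 0 0 0
  0 0 0 0 0
After step 3: ants at (0,3),(0,3)
  0 0 0 3 0
  0 0 0 2 0
  0 0 0 0 0
  0 0 0 0 0
  0 0 0 0 0

0 0 0 3 0
0 0 0 2 0
0 0 0 0 0
0 0 0 0 0
0 0 0 0 0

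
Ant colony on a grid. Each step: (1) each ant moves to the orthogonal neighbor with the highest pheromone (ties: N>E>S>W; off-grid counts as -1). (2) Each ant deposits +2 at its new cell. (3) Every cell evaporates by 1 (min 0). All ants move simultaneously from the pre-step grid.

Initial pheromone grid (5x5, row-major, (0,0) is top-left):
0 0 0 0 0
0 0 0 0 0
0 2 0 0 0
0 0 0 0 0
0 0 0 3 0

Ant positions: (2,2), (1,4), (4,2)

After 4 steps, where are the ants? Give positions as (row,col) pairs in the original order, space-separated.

Step 1: ant0:(2,2)->W->(2,1) | ant1:(1,4)->N->(0,4) | ant2:(4,2)->E->(4,3)
  grid max=4 at (4,3)
Step 2: ant0:(2,1)->N->(1,1) | ant1:(0,4)->S->(1,4) | ant2:(4,3)->N->(3,3)
  grid max=3 at (4,3)
Step 3: ant0:(1,1)->S->(2,1) | ant1:(1,4)->N->(0,4) | ant2:(3,3)->S->(4,3)
  grid max=4 at (4,3)
Step 4: ant0:(2,1)->N->(1,1) | ant1:(0,4)->S->(1,4) | ant2:(4,3)->N->(3,3)
  grid max=3 at (4,3)

(1,1) (1,4) (3,3)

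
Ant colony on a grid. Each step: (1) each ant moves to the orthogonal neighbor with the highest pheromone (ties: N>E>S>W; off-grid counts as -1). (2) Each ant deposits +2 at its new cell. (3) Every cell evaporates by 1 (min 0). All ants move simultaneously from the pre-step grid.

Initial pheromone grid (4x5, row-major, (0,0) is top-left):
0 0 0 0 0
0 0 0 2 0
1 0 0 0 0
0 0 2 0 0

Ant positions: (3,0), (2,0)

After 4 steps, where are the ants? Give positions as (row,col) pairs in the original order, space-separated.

Step 1: ant0:(3,0)->N->(2,0) | ant1:(2,0)->N->(1,0)
  grid max=2 at (2,0)
Step 2: ant0:(2,0)->N->(1,0) | ant1:(1,0)->S->(2,0)
  grid max=3 at (2,0)
Step 3: ant0:(1,0)->S->(2,0) | ant1:(2,0)->N->(1,0)
  grid max=4 at (2,0)
Step 4: ant0:(2,0)->N->(1,0) | ant1:(1,0)->S->(2,0)
  grid max=5 at (2,0)

(1,0) (2,0)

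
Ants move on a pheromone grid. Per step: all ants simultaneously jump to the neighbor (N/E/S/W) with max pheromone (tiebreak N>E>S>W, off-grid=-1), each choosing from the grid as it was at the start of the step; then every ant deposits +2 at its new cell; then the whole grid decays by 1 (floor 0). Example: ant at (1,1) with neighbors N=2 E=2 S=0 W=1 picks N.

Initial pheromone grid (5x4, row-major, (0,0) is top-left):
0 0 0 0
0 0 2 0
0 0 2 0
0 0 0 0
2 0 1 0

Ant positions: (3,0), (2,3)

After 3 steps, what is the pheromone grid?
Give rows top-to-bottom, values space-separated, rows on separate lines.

After step 1: ants at (4,0),(2,2)
  0 0 0 0
  0 0 1 0
  0 0 3 0
  0 0 0 0
  3 0 0 0
After step 2: ants at (3,0),(1,2)
  0 0 0 0
  0 0 2 0
  0 0 2 0
  1 0 0 0
  2 0 0 0
After step 3: ants at (4,0),(2,2)
  0 0 0 0
  0 0 1 0
  0 0 3 0
  0 0 0 0
  3 0 0 0

0 0 0 0
0 0 1 0
0 0 3 0
0 0 0 0
3 0 0 0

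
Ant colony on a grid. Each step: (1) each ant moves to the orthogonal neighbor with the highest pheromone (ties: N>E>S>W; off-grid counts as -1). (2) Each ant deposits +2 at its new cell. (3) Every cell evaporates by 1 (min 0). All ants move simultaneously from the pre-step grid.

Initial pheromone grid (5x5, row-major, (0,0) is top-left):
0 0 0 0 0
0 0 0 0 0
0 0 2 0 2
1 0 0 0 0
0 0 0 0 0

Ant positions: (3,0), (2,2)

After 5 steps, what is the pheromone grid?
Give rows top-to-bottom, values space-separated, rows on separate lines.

After step 1: ants at (2,0),(1,2)
  0 0 0 0 0
  0 0 1 0 0
  1 0 1 0 1
  0 0 0 0 0
  0 0 0 0 0
After step 2: ants at (1,0),(2,2)
  0 0 0 0 0
  1 0 0 0 0
  0 0 2 0 0
  0 0 0 0 0
  0 0 0 0 0
After step 3: ants at (0,0),(1,2)
  1 0 0 0 0
  0 0 1 0 0
  0 0 1 0 0
  0 0 0 0 0
  0 0 0 0 0
After step 4: ants at (0,1),(2,2)
  0 1 0 0 0
  0 0 0 0 0
  0 0 2 0 0
  0 0 0 0 0
  0 0 0 0 0
After step 5: ants at (0,2),(1,2)
  0 0 1 0 0
  0 0 1 0 0
  0 0 1 0 0
  0 0 0 0 0
  0 0 0 0 0

0 0 1 0 0
0 0 1 0 0
0 0 1 0 0
0 0 0 0 0
0 0 0 0 0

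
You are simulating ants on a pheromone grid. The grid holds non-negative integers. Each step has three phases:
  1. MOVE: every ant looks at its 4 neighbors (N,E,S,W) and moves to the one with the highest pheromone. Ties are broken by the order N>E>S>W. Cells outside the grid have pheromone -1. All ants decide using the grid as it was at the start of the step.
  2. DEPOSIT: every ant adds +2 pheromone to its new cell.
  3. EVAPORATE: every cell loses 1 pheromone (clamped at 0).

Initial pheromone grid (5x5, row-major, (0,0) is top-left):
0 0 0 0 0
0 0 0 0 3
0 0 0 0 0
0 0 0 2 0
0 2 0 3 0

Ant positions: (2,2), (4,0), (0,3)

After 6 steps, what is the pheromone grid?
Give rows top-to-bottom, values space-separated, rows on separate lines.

After step 1: ants at (1,2),(4,1),(0,4)
  0 0 0 0 1
  0 0 1 0 2
  0 0 0 0 0
  0 0 0 1 0
  0 3 0 2 0
After step 2: ants at (0,2),(3,1),(1,4)
  0 0 1 0 0
  0 0 0 0 3
  0 0 0 0 0
  0 1 0 0 0
  0 2 0 1 0
After step 3: ants at (0,3),(4,1),(0,4)
  0 0 0 1 1
  0 0 0 0 2
  0 0 0 0 0
  0 0 0 0 0
  0 3 0 0 0
After step 4: ants at (0,4),(3,1),(1,4)
  0 0 0 0 2
  0 0 0 0 3
  0 0 0 0 0
  0 1 0 0 0
  0 2 0 0 0
After step 5: ants at (1,4),(4,1),(0,4)
  0 0 0 0 3
  0 0 0 0 4
  0 0 0 0 0
  0 0 0 0 0
  0 3 0 0 0
After step 6: ants at (0,4),(3,1),(1,4)
  0 0 0 0 4
  0 0 0 0 5
  0 0 0 0 0
  0 1 0 0 0
  0 2 0 0 0

0 0 0 0 4
0 0 0 0 5
0 0 0 0 0
0 1 0 0 0
0 2 0 0 0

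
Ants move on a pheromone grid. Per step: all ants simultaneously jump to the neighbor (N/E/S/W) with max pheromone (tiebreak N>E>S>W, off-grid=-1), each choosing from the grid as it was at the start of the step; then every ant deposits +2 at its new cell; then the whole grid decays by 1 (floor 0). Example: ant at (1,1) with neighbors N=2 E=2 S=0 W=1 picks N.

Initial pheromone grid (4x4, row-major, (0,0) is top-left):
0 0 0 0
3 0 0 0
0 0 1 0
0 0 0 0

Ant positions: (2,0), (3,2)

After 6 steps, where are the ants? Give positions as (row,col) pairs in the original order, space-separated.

Step 1: ant0:(2,0)->N->(1,0) | ant1:(3,2)->N->(2,2)
  grid max=4 at (1,0)
Step 2: ant0:(1,0)->N->(0,0) | ant1:(2,2)->N->(1,2)
  grid max=3 at (1,0)
Step 3: ant0:(0,0)->S->(1,0) | ant1:(1,2)->S->(2,2)
  grid max=4 at (1,0)
Step 4: ant0:(1,0)->N->(0,0) | ant1:(2,2)->N->(1,2)
  grid max=3 at (1,0)
Step 5: ant0:(0,0)->S->(1,0) | ant1:(1,2)->S->(2,2)
  grid max=4 at (1,0)
Step 6: ant0:(1,0)->N->(0,0) | ant1:(2,2)->N->(1,2)
  grid max=3 at (1,0)

(0,0) (1,2)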